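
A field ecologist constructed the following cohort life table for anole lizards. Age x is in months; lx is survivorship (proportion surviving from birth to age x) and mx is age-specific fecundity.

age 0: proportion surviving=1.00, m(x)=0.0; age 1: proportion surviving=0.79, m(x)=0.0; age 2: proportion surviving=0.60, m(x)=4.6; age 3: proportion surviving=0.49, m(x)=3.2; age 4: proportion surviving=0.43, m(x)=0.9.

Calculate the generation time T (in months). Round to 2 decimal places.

lx·mx: 0, 0, 2.76, 1.568, 0.387 → R0 = 4.715
x·lx·mx: 0, 0, 5.52, 4.704, 1.548 → Σ = 11.772
T = 11.772 / 4.715 = 2.496713… → 2.50

2.50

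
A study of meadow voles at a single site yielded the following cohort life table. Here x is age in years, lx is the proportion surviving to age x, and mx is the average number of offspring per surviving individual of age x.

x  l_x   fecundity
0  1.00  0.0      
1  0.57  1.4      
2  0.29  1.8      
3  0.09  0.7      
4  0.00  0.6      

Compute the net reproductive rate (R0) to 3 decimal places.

lx·mx by age: 0, 0.798, 0.522, 0.063, 0
R0 = Σ lx·mx = 1.383 → 1.383

1.383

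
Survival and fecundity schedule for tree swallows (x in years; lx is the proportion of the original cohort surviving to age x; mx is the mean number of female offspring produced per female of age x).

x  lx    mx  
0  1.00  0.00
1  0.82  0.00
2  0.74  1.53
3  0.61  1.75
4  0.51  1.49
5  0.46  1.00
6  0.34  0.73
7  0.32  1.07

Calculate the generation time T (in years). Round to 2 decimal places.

3.66

lx·mx: 0, 0, 1.1322, 1.0675, 0.7599, 0.46, 0.2482, 0.3424 → R0 = 4.0102
x·lx·mx: 0, 0, 2.2644, 3.2025, 3.0396, 2.3, 1.4892, 2.3968 → Σ = 14.6925
T = 14.6925 / 4.0102 = 3.663782… → 3.66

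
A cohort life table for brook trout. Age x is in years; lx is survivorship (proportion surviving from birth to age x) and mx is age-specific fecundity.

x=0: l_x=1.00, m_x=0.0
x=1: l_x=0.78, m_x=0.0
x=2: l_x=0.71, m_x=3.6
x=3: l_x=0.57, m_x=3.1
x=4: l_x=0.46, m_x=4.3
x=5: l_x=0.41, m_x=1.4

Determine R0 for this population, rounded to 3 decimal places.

6.875

lx·mx by age: 0, 0, 2.556, 1.767, 1.978, 0.574
R0 = Σ lx·mx = 6.875 → 6.875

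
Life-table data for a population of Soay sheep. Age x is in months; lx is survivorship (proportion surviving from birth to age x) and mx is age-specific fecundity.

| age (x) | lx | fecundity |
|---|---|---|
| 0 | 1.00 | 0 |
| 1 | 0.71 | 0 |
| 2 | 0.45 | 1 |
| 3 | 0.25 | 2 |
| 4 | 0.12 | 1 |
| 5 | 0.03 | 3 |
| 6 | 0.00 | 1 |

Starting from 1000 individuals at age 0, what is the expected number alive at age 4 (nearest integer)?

Expected survivors = N0 · l_4 = 1000 × 0.12 = 120 → 120

120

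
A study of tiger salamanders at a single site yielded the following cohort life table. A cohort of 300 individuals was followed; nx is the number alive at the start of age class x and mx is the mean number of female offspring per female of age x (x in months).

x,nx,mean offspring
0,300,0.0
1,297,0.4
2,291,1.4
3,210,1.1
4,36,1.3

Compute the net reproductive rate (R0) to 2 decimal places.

2.68

lx = nx/n0 = nx/300: 1, 0.99, 0.97, 0.7, 0.12
lx·mx by age: 0, 0.396, 1.358, 0.77, 0.156
R0 = Σ lx·mx = 2.68 → 2.68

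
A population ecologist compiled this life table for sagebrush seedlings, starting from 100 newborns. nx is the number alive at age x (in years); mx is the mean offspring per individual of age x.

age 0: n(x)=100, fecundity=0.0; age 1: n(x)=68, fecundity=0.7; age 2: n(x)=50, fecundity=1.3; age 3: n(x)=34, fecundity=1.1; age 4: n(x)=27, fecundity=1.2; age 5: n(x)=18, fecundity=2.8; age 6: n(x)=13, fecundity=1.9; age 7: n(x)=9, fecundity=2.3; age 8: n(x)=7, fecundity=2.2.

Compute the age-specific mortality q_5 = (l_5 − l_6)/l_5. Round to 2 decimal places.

lx = nx/n0 = nx/100: 1, 0.68, 0.5, 0.34, 0.27, 0.18, 0.13, 0.09, 0.07
q_5 = (l_5 − l_6) / l_5 = (0.18 − 0.13) / 0.18
     = 0.05 / 0.18 = 0.277778… → 0.28

0.28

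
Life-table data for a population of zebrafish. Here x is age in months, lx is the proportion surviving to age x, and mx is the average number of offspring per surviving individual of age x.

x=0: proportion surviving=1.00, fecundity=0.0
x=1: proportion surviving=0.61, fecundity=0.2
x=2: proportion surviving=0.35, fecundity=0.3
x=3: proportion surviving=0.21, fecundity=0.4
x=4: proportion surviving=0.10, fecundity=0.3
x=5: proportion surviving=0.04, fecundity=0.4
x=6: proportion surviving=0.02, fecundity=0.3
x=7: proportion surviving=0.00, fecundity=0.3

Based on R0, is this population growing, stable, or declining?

R0 = Σ lx·mx = 0 + 0.122 + 0.105 + 0.084 + 0.03 + 0.016 + 0.006 + 0 = 0.363
R0 < 1, so the population is declining.

declining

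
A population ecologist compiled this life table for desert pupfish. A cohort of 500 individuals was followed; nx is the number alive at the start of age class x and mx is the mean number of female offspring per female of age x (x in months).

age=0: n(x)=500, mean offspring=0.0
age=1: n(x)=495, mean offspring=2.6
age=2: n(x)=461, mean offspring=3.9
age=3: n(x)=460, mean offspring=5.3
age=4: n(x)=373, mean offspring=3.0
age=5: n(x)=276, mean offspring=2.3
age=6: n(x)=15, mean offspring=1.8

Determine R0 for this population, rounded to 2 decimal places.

lx = nx/n0 = nx/500: 1, 0.99, 0.922, 0.92, 0.746, 0.552, 0.03
lx·mx by age: 0, 2.574, 3.5958, 4.876, 2.238, 1.2696, 0.054
R0 = Σ lx·mx = 14.6074 → 14.61

14.61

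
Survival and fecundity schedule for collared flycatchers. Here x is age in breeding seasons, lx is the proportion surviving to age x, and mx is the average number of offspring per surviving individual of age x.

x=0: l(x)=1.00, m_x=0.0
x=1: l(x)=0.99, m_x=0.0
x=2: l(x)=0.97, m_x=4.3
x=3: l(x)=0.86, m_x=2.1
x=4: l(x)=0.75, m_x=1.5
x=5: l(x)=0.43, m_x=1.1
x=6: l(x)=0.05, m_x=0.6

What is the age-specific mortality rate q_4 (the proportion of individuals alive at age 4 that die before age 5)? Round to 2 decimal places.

q_4 = (l_4 − l_5) / l_4 = (0.75 − 0.43) / 0.75
     = 0.32 / 0.75 = 0.426667… → 0.43

0.43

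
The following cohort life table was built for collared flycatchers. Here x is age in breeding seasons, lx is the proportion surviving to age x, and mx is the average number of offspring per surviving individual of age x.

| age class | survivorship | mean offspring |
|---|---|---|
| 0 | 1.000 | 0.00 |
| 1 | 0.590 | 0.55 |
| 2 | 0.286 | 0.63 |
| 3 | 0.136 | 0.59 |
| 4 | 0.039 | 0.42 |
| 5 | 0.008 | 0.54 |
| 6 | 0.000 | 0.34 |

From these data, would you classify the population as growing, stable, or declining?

R0 = Σ lx·mx = 0 + 0.3245 + 0.18018 + 0.08024 + 0.01638 + 0.00432 + 0 = 0.60562
R0 < 1, so the population is declining.

declining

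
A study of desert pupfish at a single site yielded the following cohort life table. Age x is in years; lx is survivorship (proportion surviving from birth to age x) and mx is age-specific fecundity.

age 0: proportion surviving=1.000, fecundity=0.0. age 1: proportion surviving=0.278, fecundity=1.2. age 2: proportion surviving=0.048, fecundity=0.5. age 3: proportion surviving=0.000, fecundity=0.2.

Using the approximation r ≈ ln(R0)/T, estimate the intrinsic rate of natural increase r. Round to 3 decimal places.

-0.964

R0 = Σ lx·mx = 0 + 0.3336 + 0.024 + 0 = 0.3576
Σ x·lx·mx = 0.3816; T = 0.3816/0.3576 = 1.06711…
r ≈ ln(R0)/T = ln(0.3576)/1.06711… = -0.96366… → -0.964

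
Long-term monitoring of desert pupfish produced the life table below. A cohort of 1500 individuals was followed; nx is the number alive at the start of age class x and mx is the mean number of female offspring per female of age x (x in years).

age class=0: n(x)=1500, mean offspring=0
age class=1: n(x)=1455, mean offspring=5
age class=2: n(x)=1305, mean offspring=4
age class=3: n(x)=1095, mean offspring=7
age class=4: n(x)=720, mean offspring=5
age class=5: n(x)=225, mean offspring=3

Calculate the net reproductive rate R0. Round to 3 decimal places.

16.290

lx = nx/n0 = nx/1500: 1, 0.97, 0.87, 0.73, 0.48, 0.15
lx·mx by age: 0, 4.85, 3.48, 5.11, 2.4, 0.45
R0 = Σ lx·mx = 16.29 → 16.290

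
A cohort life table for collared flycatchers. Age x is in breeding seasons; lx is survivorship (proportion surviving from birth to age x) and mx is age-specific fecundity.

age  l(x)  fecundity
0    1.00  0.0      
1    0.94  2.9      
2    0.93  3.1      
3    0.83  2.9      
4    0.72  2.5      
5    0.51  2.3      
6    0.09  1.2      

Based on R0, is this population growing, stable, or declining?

growing

R0 = Σ lx·mx = 0 + 2.726 + 2.883 + 2.407 + 1.8 + 1.173 + 0.108 = 11.097
R0 > 1, so the population is growing.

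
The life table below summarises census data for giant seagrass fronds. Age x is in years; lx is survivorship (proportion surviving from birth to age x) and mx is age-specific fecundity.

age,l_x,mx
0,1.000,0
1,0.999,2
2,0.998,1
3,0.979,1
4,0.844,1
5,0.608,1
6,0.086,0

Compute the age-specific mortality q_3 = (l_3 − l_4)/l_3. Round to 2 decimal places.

0.14

q_3 = (l_3 − l_4) / l_3 = (0.979 − 0.844) / 0.979
     = 0.135 / 0.979 = 0.137896… → 0.14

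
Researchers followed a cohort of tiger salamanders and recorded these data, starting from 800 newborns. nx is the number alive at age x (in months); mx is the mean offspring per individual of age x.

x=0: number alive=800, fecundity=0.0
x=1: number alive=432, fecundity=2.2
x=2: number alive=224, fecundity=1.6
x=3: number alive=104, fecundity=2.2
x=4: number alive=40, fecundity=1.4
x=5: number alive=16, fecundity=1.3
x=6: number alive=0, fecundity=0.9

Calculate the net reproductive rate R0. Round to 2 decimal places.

2.02

lx = nx/n0 = nx/800: 1, 0.54, 0.28, 0.13, 0.05, 0.02, 0
lx·mx by age: 0, 1.188, 0.448, 0.286, 0.07, 0.026, 0
R0 = Σ lx·mx = 2.018 → 2.02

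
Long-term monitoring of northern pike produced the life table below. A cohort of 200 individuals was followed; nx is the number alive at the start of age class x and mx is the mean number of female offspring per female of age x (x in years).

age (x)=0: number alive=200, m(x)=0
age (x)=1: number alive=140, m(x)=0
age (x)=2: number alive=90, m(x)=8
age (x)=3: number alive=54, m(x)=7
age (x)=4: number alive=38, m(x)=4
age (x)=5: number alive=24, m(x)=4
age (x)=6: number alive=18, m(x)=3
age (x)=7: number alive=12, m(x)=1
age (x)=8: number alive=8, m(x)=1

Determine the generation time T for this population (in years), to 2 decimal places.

2.91

lx = nx/n0 = nx/200: 1, 0.7, 0.45, 0.27, 0.19, 0.12, 0.09, 0.06, 0.04
lx·mx: 0, 0, 3.6, 1.89, 0.76, 0.48, 0.27, 0.06, 0.04 → R0 = 7.1
x·lx·mx: 0, 0, 7.2, 5.67, 3.04, 2.4, 1.62, 0.42, 0.32 → Σ = 20.67
T = 20.67 / 7.1 = 2.911268… → 2.91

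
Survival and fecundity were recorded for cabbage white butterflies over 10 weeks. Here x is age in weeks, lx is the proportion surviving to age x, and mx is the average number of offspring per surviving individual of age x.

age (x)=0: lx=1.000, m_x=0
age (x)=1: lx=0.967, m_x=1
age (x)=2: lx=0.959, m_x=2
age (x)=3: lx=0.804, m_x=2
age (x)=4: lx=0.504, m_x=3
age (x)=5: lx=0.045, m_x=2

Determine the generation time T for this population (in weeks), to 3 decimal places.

2.646

lx·mx: 0, 0.967, 1.918, 1.608, 1.512, 0.09 → R0 = 6.095
x·lx·mx: 0, 0.967, 3.836, 4.824, 6.048, 0.45 → Σ = 16.125
T = 16.125 / 6.095 = 2.645611… → 2.646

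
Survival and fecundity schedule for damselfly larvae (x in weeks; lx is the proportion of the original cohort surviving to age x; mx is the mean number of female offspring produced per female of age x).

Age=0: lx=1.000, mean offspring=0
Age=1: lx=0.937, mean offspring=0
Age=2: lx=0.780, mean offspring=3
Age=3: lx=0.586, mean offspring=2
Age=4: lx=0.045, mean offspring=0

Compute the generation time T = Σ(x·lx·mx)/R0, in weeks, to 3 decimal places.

lx·mx: 0, 0, 2.34, 1.172, 0 → R0 = 3.512
x·lx·mx: 0, 0, 4.68, 3.516, 0 → Σ = 8.196
T = 8.196 / 3.512 = 2.333713… → 2.334

2.334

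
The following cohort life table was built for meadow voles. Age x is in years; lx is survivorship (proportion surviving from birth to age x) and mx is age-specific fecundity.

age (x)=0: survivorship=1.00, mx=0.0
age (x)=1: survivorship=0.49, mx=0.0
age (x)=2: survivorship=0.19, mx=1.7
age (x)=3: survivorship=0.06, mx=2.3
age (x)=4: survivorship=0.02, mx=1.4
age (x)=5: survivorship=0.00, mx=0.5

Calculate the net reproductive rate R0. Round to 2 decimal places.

lx·mx by age: 0, 0, 0.323, 0.138, 0.028, 0
R0 = Σ lx·mx = 0.489 → 0.49

0.49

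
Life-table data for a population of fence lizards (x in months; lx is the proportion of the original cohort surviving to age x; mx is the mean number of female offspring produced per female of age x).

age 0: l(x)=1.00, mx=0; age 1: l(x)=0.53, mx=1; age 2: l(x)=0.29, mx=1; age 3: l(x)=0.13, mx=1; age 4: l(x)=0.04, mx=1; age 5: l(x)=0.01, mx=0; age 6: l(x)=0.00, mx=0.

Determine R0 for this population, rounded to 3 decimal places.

lx·mx by age: 0, 0.53, 0.29, 0.13, 0.04, 0, 0
R0 = Σ lx·mx = 0.99 → 0.990

0.990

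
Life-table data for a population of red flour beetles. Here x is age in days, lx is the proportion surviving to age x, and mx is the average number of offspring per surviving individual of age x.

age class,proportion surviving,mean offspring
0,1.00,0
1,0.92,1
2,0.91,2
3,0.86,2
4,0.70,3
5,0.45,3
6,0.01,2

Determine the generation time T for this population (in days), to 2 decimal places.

lx·mx: 0, 0.92, 1.82, 1.72, 2.1, 1.35, 0.02 → R0 = 7.93
x·lx·mx: 0, 0.92, 3.64, 5.16, 8.4, 6.75, 0.12 → Σ = 24.99
T = 24.99 / 7.93 = 3.151324… → 3.15

3.15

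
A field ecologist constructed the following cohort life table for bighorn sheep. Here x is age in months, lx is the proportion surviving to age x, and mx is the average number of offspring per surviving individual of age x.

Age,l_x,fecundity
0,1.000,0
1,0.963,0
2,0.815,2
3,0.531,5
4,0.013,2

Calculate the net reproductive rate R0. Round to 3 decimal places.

4.311

lx·mx by age: 0, 0, 1.63, 2.655, 0.026
R0 = Σ lx·mx = 4.311 → 4.311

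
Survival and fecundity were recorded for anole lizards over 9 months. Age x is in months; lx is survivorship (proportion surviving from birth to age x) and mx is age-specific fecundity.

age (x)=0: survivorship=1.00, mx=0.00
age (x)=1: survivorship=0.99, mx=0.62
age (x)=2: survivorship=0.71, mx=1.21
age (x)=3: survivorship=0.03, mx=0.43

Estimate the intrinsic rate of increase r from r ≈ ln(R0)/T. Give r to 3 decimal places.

0.248

R0 = Σ lx·mx = 0 + 0.6138 + 0.8591 + 0.0129 = 1.4858
Σ x·lx·mx = 2.3707; T = 2.3707/1.4858 = 1.59557…
r ≈ ln(R0)/T = ln(1.4858)/1.59557… = 0.24816… → 0.248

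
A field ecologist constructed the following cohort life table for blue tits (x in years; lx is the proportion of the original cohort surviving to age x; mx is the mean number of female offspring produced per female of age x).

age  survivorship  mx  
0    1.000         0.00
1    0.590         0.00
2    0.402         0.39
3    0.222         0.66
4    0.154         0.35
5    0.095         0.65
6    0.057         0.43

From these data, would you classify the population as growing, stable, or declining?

declining

R0 = Σ lx·mx = 0 + 0 + 0.15678 + 0.14652 + 0.0539 + 0.06175 + 0.02451 = 0.44346
R0 < 1, so the population is declining.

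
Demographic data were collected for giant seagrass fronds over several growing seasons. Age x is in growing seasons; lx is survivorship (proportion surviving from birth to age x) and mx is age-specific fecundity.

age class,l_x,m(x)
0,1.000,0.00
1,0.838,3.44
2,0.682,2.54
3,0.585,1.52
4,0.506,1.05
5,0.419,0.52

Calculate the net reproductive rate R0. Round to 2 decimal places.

lx·mx by age: 0, 2.88272, 1.73228, 0.8892, 0.5313, 0.21788
R0 = Σ lx·mx = 6.25338 → 6.25

6.25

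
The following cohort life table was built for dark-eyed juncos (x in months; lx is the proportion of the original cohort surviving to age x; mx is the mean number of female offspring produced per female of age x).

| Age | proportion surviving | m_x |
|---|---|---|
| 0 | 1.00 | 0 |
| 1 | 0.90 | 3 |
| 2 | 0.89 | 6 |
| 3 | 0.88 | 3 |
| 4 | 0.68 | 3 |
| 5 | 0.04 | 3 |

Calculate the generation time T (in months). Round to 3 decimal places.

2.341

lx·mx: 0, 2.7, 5.34, 2.64, 2.04, 0.12 → R0 = 12.84
x·lx·mx: 0, 2.7, 10.68, 7.92, 8.16, 0.6 → Σ = 30.06
T = 30.06 / 12.84 = 2.341121… → 2.341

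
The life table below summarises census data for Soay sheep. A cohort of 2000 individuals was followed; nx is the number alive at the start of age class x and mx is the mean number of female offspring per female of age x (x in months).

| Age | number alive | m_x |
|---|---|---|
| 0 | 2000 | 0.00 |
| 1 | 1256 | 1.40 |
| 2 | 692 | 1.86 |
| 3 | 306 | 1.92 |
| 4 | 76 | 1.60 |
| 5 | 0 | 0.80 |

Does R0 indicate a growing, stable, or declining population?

lx = nx/n0 = nx/2000: 1, 0.628, 0.346, 0.153, 0.038, 0
R0 = Σ lx·mx = 0 + 0.8792 + 0.64356 + 0.29376 + 0.0608 + 0 = 1.87732
R0 > 1, so the population is growing.

growing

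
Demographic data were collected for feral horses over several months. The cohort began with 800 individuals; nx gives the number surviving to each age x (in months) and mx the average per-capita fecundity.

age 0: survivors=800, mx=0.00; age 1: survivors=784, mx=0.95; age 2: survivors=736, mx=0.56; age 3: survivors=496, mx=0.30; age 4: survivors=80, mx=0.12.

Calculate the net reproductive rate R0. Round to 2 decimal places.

1.64

lx = nx/n0 = nx/800: 1, 0.98, 0.92, 0.62, 0.1
lx·mx by age: 0, 0.931, 0.5152, 0.186, 0.012
R0 = Σ lx·mx = 1.6442 → 1.64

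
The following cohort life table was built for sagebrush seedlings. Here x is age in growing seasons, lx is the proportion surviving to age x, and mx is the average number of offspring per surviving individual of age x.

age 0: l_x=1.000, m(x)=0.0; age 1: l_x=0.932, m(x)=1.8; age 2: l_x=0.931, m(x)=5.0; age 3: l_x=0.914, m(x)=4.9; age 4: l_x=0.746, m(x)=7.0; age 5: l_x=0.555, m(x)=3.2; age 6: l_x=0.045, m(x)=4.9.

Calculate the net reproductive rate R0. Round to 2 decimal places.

18.03

lx·mx by age: 0, 1.6776, 4.655, 4.4786, 5.222, 1.776, 0.2205
R0 = Σ lx·mx = 18.0297 → 18.03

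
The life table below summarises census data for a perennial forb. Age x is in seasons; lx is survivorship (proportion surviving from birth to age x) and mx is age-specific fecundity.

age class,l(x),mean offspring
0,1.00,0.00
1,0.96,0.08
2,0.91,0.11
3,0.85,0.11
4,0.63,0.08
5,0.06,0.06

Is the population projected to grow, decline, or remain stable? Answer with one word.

declining

R0 = Σ lx·mx = 0 + 0.0768 + 0.1001 + 0.0935 + 0.0504 + 0.0036 = 0.3244
R0 < 1, so the population is declining.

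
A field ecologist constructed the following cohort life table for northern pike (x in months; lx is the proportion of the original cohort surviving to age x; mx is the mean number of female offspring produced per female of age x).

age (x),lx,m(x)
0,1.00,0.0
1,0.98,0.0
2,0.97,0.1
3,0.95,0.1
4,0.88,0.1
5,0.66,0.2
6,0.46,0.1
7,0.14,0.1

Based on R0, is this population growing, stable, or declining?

declining

R0 = Σ lx·mx = 0 + 0 + 0.097 + 0.095 + 0.088 + 0.132 + 0.046 + 0.014 = 0.472
R0 < 1, so the population is declining.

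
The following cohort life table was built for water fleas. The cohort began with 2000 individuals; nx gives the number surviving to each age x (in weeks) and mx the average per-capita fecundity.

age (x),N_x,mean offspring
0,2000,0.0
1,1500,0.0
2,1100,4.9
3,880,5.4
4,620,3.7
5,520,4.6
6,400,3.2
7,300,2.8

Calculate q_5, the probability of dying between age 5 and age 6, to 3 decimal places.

0.231

lx = nx/n0 = nx/2000: 1, 0.75, 0.55, 0.44, 0.31, 0.26, 0.2, 0.15
q_5 = (l_5 − l_6) / l_5 = (0.26 − 0.2) / 0.26
     = 0.06 / 0.26 = 0.230769… → 0.231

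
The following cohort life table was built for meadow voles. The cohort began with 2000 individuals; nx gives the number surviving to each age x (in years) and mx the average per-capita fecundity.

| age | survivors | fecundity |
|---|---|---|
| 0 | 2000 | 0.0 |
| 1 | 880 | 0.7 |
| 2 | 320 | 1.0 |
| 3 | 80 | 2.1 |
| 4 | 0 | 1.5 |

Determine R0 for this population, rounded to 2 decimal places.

0.55

lx = nx/n0 = nx/2000: 1, 0.44, 0.16, 0.04, 0
lx·mx by age: 0, 0.308, 0.16, 0.084, 0
R0 = Σ lx·mx = 0.552 → 0.55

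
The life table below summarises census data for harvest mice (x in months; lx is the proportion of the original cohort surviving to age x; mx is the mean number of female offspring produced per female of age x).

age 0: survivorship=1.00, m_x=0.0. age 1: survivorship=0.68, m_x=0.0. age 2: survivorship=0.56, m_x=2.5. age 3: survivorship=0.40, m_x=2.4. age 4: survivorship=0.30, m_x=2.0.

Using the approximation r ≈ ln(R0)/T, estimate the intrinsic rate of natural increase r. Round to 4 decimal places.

0.3975

R0 = Σ lx·mx = 0 + 0 + 1.4 + 0.96 + 0.6 = 2.96
Σ x·lx·mx = 8.08; T = 8.08/2.96 = 2.72973…
r ≈ ln(R0)/T = ln(2.96)/2.72973… = 0.397545… → 0.3975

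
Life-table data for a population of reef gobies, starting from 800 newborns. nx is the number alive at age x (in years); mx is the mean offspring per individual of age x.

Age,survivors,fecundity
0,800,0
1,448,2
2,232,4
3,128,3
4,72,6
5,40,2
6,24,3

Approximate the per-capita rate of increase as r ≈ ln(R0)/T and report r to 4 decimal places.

lx = nx/n0 = nx/800: 1, 0.56, 0.29, 0.16, 0.09, 0.05, 0.03
R0 = Σ lx·mx = 0 + 1.12 + 1.16 + 0.48 + 0.54 + 0.1 + 0.09 = 3.49
Σ x·lx·mx = 8.08; T = 8.08/3.49 = 2.31519…
r ≈ ln(R0)/T = ln(3.49)/2.31519… = 0.539871… → 0.5399

0.5399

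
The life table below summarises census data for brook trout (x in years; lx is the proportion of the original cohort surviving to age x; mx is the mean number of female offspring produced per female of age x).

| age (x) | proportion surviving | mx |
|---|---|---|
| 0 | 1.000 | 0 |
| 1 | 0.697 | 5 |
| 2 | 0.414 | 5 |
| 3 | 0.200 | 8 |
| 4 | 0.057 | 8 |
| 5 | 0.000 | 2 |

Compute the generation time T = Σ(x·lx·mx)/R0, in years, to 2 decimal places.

1.87

lx·mx: 0, 3.485, 2.07, 1.6, 0.456, 0 → R0 = 7.611
x·lx·mx: 0, 3.485, 4.14, 4.8, 1.824, 0 → Σ = 14.249
T = 14.249 / 7.611 = 1.872159… → 1.87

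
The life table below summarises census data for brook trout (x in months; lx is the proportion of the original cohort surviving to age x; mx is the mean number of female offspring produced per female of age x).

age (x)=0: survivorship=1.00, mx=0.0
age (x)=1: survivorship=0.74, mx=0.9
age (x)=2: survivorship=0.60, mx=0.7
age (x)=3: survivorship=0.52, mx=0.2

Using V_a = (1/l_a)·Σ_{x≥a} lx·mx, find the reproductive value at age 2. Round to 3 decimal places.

lx·mx for x ≥ 2: 0.42, 0.104 → sum = 0.524
V_2 = 0.524 / l_2 = 0.524 / 0.6 = 0.873333… → 0.873

0.873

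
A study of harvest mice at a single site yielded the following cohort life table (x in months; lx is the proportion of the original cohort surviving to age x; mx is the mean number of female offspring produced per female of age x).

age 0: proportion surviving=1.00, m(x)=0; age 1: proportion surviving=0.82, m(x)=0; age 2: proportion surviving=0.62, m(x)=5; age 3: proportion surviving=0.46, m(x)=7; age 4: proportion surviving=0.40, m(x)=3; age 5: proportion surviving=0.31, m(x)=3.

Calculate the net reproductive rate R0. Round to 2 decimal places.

lx·mx by age: 0, 0, 3.1, 3.22, 1.2, 0.93
R0 = Σ lx·mx = 8.45 → 8.45

8.45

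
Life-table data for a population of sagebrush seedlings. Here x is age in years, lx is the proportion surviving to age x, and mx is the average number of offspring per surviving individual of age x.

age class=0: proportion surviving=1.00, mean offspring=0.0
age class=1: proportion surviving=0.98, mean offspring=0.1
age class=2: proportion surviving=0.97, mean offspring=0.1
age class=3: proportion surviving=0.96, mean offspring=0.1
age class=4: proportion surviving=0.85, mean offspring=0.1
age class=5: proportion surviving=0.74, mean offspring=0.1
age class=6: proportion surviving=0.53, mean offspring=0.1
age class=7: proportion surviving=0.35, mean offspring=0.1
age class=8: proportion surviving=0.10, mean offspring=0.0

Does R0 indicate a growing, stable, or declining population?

declining

R0 = Σ lx·mx = 0 + 0.098 + 0.097 + 0.096 + 0.085 + 0.074 + 0.053 + 0.035 + 0 = 0.538
R0 < 1, so the population is declining.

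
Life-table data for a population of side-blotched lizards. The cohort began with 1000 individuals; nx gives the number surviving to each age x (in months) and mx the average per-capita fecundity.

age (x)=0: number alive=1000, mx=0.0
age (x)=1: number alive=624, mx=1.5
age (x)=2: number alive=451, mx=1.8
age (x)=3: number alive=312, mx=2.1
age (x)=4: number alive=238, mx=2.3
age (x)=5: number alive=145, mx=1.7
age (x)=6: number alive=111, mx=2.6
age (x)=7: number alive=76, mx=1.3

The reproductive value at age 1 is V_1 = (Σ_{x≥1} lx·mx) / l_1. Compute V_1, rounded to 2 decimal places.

lx = nx/n0 = nx/1000: 1, 0.624, 0.451, 0.312, 0.238, 0.145, 0.111, 0.076
lx·mx for x ≥ 1: 0.936, 0.8118, 0.6552, 0.5474, 0.2465, 0.2886, 0.0988 → sum = 3.5843
V_1 = 3.5843 / l_1 = 3.5843 / 0.624 = 5.744071… → 5.74

5.74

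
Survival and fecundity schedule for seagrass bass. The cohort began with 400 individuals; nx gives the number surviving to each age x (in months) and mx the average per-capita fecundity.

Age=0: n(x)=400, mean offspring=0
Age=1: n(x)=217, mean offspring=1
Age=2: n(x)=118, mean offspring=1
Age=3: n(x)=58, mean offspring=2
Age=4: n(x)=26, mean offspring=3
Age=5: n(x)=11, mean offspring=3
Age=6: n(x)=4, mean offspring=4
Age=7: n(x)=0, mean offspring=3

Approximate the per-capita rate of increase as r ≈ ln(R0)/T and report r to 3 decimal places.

0.155

lx = nx/n0 = nx/400: 1, 0.5425, 0.295, 0.145, 0.065, 0.0275, 0.01, 0
R0 = Σ lx·mx = 0 + 0.5425 + 0.295 + 0.29 + 0.195 + 0.0825 + 0.04 + 0 = 1.445
Σ x·lx·mx = 3.435; T = 3.435/1.445 = 2.37716…
r ≈ ln(R0)/T = ln(1.445)/2.37716… = 0.15485… → 0.155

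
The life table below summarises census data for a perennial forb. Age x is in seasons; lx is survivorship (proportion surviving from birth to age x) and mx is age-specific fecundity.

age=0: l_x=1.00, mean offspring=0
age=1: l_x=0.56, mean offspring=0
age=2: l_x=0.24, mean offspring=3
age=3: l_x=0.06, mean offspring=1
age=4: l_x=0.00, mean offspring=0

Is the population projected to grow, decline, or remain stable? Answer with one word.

declining

R0 = Σ lx·mx = 0 + 0 + 0.72 + 0.06 + 0 = 0.78
R0 < 1, so the population is declining.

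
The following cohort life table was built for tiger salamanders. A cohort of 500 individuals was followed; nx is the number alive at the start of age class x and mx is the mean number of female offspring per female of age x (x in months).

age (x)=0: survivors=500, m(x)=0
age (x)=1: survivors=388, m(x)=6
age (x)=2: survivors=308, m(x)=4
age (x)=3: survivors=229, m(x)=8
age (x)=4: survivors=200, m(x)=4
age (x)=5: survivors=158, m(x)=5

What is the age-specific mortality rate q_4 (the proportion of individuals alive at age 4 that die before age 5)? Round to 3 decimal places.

0.210

lx = nx/n0 = nx/500: 1, 0.776, 0.616, 0.458, 0.4, 0.316
q_4 = (l_4 − l_5) / l_4 = (0.4 − 0.316) / 0.4
     = 0.084 / 0.4 = 0.21 → 0.210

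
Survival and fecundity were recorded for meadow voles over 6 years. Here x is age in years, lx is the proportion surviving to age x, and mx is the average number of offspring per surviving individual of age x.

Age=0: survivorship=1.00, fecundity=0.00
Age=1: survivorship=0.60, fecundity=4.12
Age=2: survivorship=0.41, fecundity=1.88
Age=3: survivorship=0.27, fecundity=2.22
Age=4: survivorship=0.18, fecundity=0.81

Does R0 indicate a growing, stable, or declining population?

R0 = Σ lx·mx = 0 + 2.472 + 0.7708 + 0.5994 + 0.1458 = 3.988
R0 > 1, so the population is growing.

growing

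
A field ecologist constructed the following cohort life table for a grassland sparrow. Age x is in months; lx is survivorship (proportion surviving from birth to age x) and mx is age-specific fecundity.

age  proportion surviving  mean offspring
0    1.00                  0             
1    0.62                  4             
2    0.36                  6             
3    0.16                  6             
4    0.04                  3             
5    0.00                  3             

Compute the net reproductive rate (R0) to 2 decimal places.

lx·mx by age: 0, 2.48, 2.16, 0.96, 0.12, 0
R0 = Σ lx·mx = 5.72 → 5.72

5.72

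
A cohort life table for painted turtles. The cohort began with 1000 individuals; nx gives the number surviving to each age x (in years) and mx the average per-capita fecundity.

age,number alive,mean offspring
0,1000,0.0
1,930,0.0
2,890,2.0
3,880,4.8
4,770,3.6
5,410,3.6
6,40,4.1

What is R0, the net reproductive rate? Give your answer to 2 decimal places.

10.42

lx = nx/n0 = nx/1000: 1, 0.93, 0.89, 0.88, 0.77, 0.41, 0.04
lx·mx by age: 0, 0, 1.78, 4.224, 2.772, 1.476, 0.164
R0 = Σ lx·mx = 10.416 → 10.42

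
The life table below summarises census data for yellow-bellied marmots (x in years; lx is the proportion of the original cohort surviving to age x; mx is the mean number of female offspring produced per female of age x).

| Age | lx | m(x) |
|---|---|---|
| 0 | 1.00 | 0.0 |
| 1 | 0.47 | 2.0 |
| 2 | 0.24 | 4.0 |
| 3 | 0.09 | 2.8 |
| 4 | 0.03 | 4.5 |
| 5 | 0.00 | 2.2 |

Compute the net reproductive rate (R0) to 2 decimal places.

lx·mx by age: 0, 0.94, 0.96, 0.252, 0.135, 0
R0 = Σ lx·mx = 2.287 → 2.29

2.29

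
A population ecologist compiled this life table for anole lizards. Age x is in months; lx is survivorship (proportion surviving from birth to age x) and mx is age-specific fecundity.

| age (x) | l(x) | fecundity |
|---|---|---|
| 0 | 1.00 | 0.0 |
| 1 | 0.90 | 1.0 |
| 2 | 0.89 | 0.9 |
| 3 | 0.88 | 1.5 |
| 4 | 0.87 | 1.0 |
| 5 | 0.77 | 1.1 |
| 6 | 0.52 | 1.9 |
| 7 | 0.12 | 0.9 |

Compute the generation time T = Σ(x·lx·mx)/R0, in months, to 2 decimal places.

lx·mx: 0, 0.9, 0.801, 1.32, 0.87, 0.847, 0.988, 0.108 → R0 = 5.834
x·lx·mx: 0, 0.9, 1.602, 3.96, 3.48, 4.235, 5.928, 0.756 → Σ = 20.861
T = 20.861 / 5.834 = 3.575763… → 3.58

3.58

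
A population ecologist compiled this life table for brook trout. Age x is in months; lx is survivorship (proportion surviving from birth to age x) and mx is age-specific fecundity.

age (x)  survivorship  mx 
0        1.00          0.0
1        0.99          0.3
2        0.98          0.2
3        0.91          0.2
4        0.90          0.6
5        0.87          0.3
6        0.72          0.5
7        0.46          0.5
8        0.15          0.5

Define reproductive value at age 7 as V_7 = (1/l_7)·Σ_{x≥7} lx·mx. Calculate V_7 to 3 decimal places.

lx·mx for x ≥ 7: 0.23, 0.075 → sum = 0.305
V_7 = 0.305 / l_7 = 0.305 / 0.46 = 0.663043… → 0.663

0.663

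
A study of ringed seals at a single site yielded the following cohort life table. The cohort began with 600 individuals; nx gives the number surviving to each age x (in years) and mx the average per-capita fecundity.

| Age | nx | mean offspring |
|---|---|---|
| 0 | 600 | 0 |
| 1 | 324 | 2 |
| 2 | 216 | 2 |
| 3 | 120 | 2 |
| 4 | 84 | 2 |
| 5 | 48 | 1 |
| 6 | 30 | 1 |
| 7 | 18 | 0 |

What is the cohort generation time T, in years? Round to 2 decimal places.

lx = nx/n0 = nx/600: 1, 0.54, 0.36, 0.2, 0.14, 0.08, 0.05, 0.03
lx·mx: 0, 1.08, 0.72, 0.4, 0.28, 0.08, 0.05, 0 → R0 = 2.61
x·lx·mx: 0, 1.08, 1.44, 1.2, 1.12, 0.4, 0.3, 0 → Σ = 5.54
T = 5.54 / 2.61 = 2.122605… → 2.12

2.12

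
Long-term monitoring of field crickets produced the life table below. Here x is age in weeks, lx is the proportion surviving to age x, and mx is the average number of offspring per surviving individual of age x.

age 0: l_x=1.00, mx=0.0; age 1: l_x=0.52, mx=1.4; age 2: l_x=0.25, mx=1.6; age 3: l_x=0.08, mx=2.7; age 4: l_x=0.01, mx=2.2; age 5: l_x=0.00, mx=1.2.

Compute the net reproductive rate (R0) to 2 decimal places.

1.37

lx·mx by age: 0, 0.728, 0.4, 0.216, 0.022, 0
R0 = Σ lx·mx = 1.366 → 1.37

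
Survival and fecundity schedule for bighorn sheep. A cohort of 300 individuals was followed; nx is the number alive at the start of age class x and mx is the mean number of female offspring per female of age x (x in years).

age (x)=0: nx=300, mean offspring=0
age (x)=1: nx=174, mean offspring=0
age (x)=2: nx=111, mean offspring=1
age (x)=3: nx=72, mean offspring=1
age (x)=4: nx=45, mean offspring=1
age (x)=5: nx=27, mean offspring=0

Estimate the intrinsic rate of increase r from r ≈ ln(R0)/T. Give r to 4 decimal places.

lx = nx/n0 = nx/300: 1, 0.58, 0.37, 0.24, 0.15, 0.09
R0 = Σ lx·mx = 0 + 0 + 0.37 + 0.24 + 0.15 + 0 = 0.76
Σ x·lx·mx = 2.06; T = 2.06/0.76 = 2.71053…
r ≈ ln(R0)/T = ln(0.76)/2.71053… = -0.101249… → -0.1012

-0.1012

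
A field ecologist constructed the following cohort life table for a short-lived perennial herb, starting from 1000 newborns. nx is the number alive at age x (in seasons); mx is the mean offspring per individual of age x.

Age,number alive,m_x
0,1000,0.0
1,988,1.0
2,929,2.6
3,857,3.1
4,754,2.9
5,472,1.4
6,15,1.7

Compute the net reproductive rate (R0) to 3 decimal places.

lx = nx/n0 = nx/1000: 1, 0.988, 0.929, 0.857, 0.754, 0.472, 0.015
lx·mx by age: 0, 0.988, 2.4154, 2.6567, 2.1866, 0.6608, 0.0255
R0 = Σ lx·mx = 8.933 → 8.933

8.933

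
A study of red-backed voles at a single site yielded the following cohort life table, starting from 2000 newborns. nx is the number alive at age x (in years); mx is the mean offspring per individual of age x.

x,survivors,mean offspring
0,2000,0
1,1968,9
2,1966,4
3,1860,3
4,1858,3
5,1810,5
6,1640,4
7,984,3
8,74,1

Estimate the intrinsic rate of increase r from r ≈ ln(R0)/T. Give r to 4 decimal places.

lx = nx/n0 = nx/2000: 1, 0.984, 0.983, 0.93, 0.929, 0.905, 0.82, 0.492, 0.037
R0 = Σ lx·mx = 0 + 8.856 + 3.932 + 2.79 + 2.787 + 4.525 + 3.28 + 1.476 + 0.037 = 27.683
Σ x·lx·mx = 89.171; T = 89.171/27.683 = 3.22115…
r ≈ ln(R0)/T = ln(27.683)/3.22115… = 1.030943… → 1.0309

1.0309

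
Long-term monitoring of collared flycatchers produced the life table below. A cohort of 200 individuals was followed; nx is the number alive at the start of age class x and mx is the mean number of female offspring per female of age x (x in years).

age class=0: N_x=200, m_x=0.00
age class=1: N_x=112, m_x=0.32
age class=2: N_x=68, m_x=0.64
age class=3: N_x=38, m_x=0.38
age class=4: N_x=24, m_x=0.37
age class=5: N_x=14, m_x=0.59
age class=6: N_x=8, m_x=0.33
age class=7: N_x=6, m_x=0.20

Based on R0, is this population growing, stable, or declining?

lx = nx/n0 = nx/200: 1, 0.56, 0.34, 0.19, 0.12, 0.07, 0.04, 0.03
R0 = Σ lx·mx = 0 + 0.1792 + 0.2176 + 0.0722 + 0.0444 + 0.0413 + 0.0132 + 0.006 = 0.5739
R0 < 1, so the population is declining.

declining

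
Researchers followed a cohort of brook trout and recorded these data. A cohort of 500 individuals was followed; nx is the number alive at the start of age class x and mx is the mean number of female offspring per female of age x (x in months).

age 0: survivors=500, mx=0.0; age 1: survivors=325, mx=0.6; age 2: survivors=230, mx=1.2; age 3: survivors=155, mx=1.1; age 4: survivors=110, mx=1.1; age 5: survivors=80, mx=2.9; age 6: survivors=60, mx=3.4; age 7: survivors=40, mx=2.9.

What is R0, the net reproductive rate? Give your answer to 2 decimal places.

lx = nx/n0 = nx/500: 1, 0.65, 0.46, 0.31, 0.22, 0.16, 0.12, 0.08
lx·mx by age: 0, 0.39, 0.552, 0.341, 0.242, 0.464, 0.408, 0.232
R0 = Σ lx·mx = 2.629 → 2.63

2.63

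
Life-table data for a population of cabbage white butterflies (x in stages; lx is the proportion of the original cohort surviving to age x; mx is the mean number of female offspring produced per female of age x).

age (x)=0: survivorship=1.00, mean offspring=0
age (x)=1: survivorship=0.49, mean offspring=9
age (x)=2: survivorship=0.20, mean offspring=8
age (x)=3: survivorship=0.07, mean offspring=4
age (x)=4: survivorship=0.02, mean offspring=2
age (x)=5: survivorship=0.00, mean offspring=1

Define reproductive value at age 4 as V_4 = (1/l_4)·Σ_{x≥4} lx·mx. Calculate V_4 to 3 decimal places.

lx·mx for x ≥ 4: 0.04, 0 → sum = 0.04
V_4 = 0.04 / l_4 = 0.04 / 0.02 = 2 → 2.000

2.000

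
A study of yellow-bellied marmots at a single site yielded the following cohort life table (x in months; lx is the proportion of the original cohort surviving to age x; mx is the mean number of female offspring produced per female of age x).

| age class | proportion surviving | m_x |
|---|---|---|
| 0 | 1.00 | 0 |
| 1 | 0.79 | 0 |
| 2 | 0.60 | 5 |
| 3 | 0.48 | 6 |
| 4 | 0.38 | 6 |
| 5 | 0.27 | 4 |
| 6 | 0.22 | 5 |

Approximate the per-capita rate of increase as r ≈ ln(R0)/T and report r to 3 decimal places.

R0 = Σ lx·mx = 0 + 0 + 3 + 2.88 + 2.28 + 1.08 + 1.1 = 10.34
Σ x·lx·mx = 35.76; T = 35.76/10.34 = 3.45841…
r ≈ ln(R0)/T = ln(10.34)/3.45841… = 0.67546… → 0.675

0.675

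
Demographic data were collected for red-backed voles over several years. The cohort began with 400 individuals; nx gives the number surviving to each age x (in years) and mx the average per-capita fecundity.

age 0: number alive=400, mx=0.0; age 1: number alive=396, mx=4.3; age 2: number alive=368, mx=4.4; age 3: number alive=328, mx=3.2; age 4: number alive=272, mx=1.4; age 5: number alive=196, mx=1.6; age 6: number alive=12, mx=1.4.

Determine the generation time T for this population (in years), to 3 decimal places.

lx = nx/n0 = nx/400: 1, 0.99, 0.92, 0.82, 0.68, 0.49, 0.03
lx·mx: 0, 4.257, 4.048, 2.624, 0.952, 0.784, 0.042 → R0 = 12.707
x·lx·mx: 0, 4.257, 8.096, 7.872, 3.808, 3.92, 0.252 → Σ = 28.205
T = 28.205 / 12.707 = 2.219643… → 2.220

2.220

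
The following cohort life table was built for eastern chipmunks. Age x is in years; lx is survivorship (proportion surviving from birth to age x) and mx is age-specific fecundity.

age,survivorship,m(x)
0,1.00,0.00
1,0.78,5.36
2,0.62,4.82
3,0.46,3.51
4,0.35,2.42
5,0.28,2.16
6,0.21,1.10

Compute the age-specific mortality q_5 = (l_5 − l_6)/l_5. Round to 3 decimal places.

0.250

q_5 = (l_5 − l_6) / l_5 = (0.28 − 0.21) / 0.28
     = 0.07 / 0.28 = 0.25 → 0.250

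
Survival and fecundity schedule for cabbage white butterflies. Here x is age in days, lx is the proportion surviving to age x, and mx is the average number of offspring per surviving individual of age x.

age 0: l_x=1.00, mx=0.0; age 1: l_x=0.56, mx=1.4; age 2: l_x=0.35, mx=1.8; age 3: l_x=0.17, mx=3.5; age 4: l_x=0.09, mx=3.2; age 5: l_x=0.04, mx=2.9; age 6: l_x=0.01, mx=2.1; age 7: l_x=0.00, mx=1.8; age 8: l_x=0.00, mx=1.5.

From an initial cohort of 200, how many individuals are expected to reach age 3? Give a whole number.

Expected survivors = N0 · l_3 = 200 × 0.17 = 34 → 34

34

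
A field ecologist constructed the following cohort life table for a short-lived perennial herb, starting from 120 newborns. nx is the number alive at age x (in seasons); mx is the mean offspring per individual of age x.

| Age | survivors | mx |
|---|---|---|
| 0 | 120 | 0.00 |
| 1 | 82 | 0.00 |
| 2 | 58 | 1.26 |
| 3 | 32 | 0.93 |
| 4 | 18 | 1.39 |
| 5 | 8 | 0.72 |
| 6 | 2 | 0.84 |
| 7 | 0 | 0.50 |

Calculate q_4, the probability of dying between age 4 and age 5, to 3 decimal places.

lx = nx/n0 = nx/120: 1, 0.68333…, 0.48333…, 0.26667…, 0.15, 0.06667…, 0.01667…, 0
q_4 = (l_4 − l_5) / l_4 = (0.15 − 0.066667…) / 0.15
     = 0.083333… / 0.15 = 0.555556… → 0.556

0.556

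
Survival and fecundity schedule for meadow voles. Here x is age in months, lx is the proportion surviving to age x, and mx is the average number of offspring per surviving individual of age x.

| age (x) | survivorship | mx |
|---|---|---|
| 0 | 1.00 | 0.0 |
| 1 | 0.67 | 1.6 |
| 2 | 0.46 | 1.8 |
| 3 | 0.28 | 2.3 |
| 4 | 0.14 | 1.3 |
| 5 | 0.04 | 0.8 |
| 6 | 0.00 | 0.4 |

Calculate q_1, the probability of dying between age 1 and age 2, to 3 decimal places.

0.313

q_1 = (l_1 − l_2) / l_1 = (0.67 − 0.46) / 0.67
     = 0.21 / 0.67 = 0.313433… → 0.313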